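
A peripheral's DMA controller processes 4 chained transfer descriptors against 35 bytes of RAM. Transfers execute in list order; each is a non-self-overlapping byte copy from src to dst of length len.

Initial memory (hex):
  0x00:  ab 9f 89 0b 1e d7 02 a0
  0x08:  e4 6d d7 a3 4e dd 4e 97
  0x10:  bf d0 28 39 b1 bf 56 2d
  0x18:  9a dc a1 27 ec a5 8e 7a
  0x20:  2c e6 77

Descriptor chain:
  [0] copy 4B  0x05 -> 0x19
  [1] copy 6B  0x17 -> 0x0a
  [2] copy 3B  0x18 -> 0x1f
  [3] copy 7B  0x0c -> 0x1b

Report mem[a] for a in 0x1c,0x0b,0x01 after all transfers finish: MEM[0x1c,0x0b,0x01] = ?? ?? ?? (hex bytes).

  after D0: wrote 4B at 0x19 = d702a0e4
  after D1: wrote 6B at 0x0a = 2d9ad702a0e4
  after D2: wrote 3B at 0x1f = 9ad702
  after D3: wrote 7B at 0x1b = d702a0e4bfd028
query mem[0x1c]=0x02, mem[0x0b]=0x9a, mem[0x01]=0x9f

MEM[0x1c,0x0b,0x01] = 02 9a 9f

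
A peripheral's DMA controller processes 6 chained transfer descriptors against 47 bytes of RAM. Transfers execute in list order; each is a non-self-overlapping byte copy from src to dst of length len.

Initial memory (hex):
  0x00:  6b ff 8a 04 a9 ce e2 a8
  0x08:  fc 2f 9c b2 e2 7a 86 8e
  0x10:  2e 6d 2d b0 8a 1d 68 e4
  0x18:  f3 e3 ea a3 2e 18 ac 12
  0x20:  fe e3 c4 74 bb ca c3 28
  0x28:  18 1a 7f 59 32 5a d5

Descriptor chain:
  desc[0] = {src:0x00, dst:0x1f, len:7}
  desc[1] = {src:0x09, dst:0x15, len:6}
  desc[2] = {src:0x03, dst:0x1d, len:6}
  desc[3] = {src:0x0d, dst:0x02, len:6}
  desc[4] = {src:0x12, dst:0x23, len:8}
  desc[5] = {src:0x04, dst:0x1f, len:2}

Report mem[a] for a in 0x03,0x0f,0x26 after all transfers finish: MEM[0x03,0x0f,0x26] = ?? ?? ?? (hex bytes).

MEM[0x03,0x0f,0x26] = 86 8e 2f

[0] 0x00->0x1f len=7 : 6b ff 8a 04 a9 ce e2
[1] 0x09->0x15 len=6 : 2f 9c b2 e2 7a 86
[2] 0x03->0x1d len=6 : 04 a9 ce e2 a8 fc
[3] 0x0d->0x02 len=6 : 7a 86 8e 2e 6d 2d
[4] 0x12->0x23 len=8 : 2d b0 8a 2f 9c b2 e2 7a
[5] 0x04->0x1f len=2 : 8e 2e
query mem[0x03]=0x86, mem[0x0f]=0x8e, mem[0x26]=0x2f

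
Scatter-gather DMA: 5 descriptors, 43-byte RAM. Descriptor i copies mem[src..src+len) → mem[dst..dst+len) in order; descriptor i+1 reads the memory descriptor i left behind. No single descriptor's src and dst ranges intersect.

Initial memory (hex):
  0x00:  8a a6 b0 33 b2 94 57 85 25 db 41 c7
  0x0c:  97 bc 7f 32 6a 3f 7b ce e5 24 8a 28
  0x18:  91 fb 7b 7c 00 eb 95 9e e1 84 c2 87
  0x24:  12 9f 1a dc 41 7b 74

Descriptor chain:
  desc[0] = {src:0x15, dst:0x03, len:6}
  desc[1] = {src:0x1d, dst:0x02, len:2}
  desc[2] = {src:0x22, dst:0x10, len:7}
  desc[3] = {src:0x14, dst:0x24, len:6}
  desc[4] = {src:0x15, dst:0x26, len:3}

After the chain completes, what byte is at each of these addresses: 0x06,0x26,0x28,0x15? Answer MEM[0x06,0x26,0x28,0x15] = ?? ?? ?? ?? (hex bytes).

  after D0: wrote 6B at 0x03 = 248a2891fb7b
  after D1: wrote 2B at 0x02 = eb95
  after D2: wrote 7B at 0x10 = c287129f1adc41
  after D3: wrote 6B at 0x24 = 1adc412891fb
  after D4: wrote 3B at 0x26 = dc4128
query mem[0x06]=0x91, mem[0x26]=0xdc, mem[0x28]=0x28, mem[0x15]=0xdc

MEM[0x06,0x26,0x28,0x15] = 91 dc 28 dc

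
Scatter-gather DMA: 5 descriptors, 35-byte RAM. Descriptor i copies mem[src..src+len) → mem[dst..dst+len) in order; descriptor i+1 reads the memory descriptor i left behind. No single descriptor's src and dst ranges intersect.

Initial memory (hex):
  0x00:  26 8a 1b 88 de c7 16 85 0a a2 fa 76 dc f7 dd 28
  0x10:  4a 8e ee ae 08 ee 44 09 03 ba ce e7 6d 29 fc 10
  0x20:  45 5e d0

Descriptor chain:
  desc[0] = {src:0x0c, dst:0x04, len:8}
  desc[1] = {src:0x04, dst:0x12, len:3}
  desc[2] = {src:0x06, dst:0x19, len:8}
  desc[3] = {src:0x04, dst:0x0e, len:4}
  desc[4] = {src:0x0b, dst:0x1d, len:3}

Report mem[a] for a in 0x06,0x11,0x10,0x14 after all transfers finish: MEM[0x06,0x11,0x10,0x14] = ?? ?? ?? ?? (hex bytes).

MEM[0x06,0x11,0x10,0x14] = dd 28 dd dd

#0 dst[0x04+8] := {0xdc,0xf7,0xdd,0x28,0x4a,0x8e,0xee,0xae}
#1 dst[0x12+3] := {0xdc,0xf7,0xdd}
#2 dst[0x19+8] := {0xdd,0x28,0x4a,0x8e,0xee,0xae,0xdc,0xf7}
#3 dst[0x0e+4] := {0xdc,0xf7,0xdd,0x28}
#4 dst[0x1d+3] := {0xae,0xdc,0xf7}
query mem[0x06]=0xdd, mem[0x11]=0x28, mem[0x10]=0xdd, mem[0x14]=0xdd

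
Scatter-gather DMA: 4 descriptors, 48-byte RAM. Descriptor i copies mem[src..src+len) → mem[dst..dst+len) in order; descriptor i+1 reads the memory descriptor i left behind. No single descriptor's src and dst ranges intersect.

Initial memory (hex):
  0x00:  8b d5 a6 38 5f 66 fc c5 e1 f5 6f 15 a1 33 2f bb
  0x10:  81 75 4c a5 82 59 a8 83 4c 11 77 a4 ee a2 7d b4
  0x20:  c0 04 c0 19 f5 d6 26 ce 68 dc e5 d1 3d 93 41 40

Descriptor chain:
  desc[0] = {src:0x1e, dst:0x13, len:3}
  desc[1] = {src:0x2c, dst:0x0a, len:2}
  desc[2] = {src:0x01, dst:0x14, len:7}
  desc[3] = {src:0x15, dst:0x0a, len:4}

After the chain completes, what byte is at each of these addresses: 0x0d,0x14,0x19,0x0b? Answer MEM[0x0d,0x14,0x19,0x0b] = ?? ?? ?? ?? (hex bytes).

MEM[0x0d,0x14,0x19,0x0b] = 66 d5 fc 38

D0: mem[0x13..0x15] <- [7d b4 c0]
D1: mem[0x0a..0x0b] <- [3d 93]
D2: mem[0x14..0x1a] <- [d5 a6 38 5f 66 fc c5]
D3: mem[0x0a..0x0d] <- [a6 38 5f 66]
query mem[0x0d]=0x66, mem[0x14]=0xd5, mem[0x19]=0xfc, mem[0x0b]=0x38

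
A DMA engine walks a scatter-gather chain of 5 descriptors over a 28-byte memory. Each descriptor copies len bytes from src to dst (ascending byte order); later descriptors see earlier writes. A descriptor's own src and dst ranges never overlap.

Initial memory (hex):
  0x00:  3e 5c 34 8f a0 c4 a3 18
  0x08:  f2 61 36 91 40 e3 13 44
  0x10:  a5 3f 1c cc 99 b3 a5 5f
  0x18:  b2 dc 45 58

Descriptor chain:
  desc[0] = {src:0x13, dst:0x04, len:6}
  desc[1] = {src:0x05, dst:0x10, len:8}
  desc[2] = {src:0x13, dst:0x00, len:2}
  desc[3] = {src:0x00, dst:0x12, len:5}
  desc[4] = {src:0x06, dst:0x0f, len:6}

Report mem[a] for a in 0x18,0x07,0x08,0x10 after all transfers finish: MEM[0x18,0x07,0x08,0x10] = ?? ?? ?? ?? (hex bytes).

#0 dst[0x04+6] := {0xcc,0x99,0xb3,0xa5,0x5f,0xb2}
#1 dst[0x10+8] := {0x99,0xb3,0xa5,0x5f,0xb2,0x36,0x91,0x40}
#2 dst[0x00+2] := {0x5f,0xb2}
#3 dst[0x12+5] := {0x5f,0xb2,0x34,0x8f,0xcc}
#4 dst[0x0f+6] := {0xb3,0xa5,0x5f,0xb2,0x36,0x91}
query mem[0x18]=0xb2, mem[0x07]=0xa5, mem[0x08]=0x5f, mem[0x10]=0xa5

MEM[0x18,0x07,0x08,0x10] = b2 a5 5f a5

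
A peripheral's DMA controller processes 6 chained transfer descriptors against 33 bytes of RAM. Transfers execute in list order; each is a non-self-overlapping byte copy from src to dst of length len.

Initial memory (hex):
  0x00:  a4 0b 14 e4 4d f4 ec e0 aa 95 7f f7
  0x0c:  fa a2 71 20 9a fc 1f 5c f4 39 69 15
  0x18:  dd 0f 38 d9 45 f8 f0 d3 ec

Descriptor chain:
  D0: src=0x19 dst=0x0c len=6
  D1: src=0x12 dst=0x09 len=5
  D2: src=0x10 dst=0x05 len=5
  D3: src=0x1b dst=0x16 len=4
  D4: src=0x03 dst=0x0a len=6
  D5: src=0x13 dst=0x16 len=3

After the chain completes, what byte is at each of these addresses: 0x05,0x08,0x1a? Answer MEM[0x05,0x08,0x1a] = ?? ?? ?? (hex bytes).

MEM[0x05,0x08,0x1a] = f8 5c 38

  after D0: wrote 6B at 0x0c = 0f38d945f8f0
  after D1: wrote 5B at 0x09 = 1f5cf43969
  after D2: wrote 5B at 0x05 = f8f01f5cf4
  after D3: wrote 4B at 0x16 = d945f8f0
  after D4: wrote 6B at 0x0a = e44df8f01f5c
  after D5: wrote 3B at 0x16 = 5cf439
query mem[0x05]=0xf8, mem[0x08]=0x5c, mem[0x1a]=0x38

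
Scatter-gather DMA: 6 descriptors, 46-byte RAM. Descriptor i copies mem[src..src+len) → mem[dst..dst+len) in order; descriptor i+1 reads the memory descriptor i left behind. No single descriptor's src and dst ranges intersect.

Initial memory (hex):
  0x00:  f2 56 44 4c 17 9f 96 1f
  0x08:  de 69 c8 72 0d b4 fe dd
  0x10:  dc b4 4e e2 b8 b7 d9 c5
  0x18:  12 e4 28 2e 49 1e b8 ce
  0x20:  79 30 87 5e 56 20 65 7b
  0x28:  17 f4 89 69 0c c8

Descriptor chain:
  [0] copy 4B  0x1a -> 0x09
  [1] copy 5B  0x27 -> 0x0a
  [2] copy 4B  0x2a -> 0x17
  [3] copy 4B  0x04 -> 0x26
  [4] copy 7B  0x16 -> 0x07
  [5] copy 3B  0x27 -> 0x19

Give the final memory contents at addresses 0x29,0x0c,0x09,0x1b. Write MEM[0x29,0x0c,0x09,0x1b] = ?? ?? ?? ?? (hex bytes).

D0: mem[0x09..0x0c] <- [28 2e 49 1e]
D1: mem[0x0a..0x0e] <- [7b 17 f4 89 69]
D2: mem[0x17..0x1a] <- [89 69 0c c8]
D3: mem[0x26..0x29] <- [17 9f 96 1f]
D4: mem[0x07..0x0d] <- [d9 89 69 0c c8 2e 49]
D5: mem[0x19..0x1b] <- [9f 96 1f]
query mem[0x29]=0x1f, mem[0x0c]=0x2e, mem[0x09]=0x69, mem[0x1b]=0x1f

MEM[0x29,0x0c,0x09,0x1b] = 1f 2e 69 1f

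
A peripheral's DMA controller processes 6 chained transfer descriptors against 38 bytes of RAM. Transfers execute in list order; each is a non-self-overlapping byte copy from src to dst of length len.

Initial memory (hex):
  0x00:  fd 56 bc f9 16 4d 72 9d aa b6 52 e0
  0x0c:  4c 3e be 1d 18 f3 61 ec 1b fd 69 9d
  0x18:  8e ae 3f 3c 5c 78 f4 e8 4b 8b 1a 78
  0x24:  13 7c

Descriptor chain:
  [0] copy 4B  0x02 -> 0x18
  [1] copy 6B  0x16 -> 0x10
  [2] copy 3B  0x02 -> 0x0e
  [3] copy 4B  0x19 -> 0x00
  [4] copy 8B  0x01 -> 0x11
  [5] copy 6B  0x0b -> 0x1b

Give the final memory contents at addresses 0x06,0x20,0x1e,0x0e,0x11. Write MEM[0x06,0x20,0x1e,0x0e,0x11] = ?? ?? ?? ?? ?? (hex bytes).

[0] 0x02->0x18 len=4 : bc f9 16 4d
[1] 0x16->0x10 len=6 : 69 9d bc f9 16 4d
[2] 0x02->0x0e len=3 : bc f9 16
[3] 0x19->0x00 len=4 : f9 16 4d 5c
[4] 0x01->0x11 len=8 : 16 4d 5c 16 4d 72 9d aa
[5] 0x0b->0x1b len=6 : e0 4c 3e bc f9 16
query mem[0x06]=0x72, mem[0x20]=0x16, mem[0x1e]=0xbc, mem[0x0e]=0xbc, mem[0x11]=0x16

MEM[0x06,0x20,0x1e,0x0e,0x11] = 72 16 bc bc 16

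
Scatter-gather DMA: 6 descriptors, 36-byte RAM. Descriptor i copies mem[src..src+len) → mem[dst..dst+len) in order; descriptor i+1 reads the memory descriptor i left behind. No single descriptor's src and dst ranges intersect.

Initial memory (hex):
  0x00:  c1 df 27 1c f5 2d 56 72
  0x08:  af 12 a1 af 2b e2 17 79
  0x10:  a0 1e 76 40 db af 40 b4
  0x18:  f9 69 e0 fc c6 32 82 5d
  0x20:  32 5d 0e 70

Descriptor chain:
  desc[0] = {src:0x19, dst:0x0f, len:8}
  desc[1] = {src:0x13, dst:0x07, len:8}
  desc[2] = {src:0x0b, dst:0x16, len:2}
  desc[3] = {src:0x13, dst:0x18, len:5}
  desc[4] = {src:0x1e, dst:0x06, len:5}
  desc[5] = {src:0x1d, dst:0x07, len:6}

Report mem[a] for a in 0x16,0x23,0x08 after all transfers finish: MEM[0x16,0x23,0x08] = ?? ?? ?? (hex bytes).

  after D0: wrote 8B at 0x0f = 69e0fcc632825d32
  after D1: wrote 8B at 0x07 = 32825d32b4f969e0
  after D2: wrote 2B at 0x16 = b4f9
  after D3: wrote 5B at 0x18 = 32825db4f9
  after D4: wrote 5B at 0x06 = 825d325d0e
  after D5: wrote 6B at 0x07 = 32825d325d0e
query mem[0x16]=0xb4, mem[0x23]=0x70, mem[0x08]=0x82

MEM[0x16,0x23,0x08] = b4 70 82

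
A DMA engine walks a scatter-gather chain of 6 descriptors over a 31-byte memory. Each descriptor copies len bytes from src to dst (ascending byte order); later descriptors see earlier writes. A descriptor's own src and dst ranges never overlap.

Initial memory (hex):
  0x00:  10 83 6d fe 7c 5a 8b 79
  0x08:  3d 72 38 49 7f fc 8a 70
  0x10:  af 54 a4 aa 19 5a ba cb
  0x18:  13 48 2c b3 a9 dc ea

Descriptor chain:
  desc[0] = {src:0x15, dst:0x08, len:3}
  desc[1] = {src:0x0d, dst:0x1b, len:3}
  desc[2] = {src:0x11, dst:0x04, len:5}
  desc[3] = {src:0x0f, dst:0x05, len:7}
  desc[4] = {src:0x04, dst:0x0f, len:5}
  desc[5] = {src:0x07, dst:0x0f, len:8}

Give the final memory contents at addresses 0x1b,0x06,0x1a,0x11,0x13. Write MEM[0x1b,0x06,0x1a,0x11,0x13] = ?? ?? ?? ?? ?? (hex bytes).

D0: mem[0x08..0x0a] <- [5a ba cb]
D1: mem[0x1b..0x1d] <- [fc 8a 70]
D2: mem[0x04..0x08] <- [54 a4 aa 19 5a]
D3: mem[0x05..0x0b] <- [70 af 54 a4 aa 19 5a]
D4: mem[0x0f..0x13] <- [54 70 af 54 a4]
D5: mem[0x0f..0x16] <- [54 a4 aa 19 5a 7f fc 8a]
query mem[0x1b]=0xfc, mem[0x06]=0xaf, mem[0x1a]=0x2c, mem[0x11]=0xaa, mem[0x13]=0x5a

MEM[0x1b,0x06,0x1a,0x11,0x13] = fc af 2c aa 5a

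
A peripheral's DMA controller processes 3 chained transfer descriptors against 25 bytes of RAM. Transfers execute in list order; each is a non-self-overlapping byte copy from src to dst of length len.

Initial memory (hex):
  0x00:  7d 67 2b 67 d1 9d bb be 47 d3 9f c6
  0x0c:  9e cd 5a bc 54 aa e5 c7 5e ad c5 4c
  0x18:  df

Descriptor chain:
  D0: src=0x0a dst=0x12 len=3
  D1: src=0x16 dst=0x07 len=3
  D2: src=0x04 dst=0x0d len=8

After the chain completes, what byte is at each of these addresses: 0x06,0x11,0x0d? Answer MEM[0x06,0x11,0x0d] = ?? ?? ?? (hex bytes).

[0] 0x0a->0x12 len=3 : 9f c6 9e
[1] 0x16->0x07 len=3 : c5 4c df
[2] 0x04->0x0d len=8 : d1 9d bb c5 4c df 9f c6
query mem[0x06]=0xbb, mem[0x11]=0x4c, mem[0x0d]=0xd1

MEM[0x06,0x11,0x0d] = bb 4c d1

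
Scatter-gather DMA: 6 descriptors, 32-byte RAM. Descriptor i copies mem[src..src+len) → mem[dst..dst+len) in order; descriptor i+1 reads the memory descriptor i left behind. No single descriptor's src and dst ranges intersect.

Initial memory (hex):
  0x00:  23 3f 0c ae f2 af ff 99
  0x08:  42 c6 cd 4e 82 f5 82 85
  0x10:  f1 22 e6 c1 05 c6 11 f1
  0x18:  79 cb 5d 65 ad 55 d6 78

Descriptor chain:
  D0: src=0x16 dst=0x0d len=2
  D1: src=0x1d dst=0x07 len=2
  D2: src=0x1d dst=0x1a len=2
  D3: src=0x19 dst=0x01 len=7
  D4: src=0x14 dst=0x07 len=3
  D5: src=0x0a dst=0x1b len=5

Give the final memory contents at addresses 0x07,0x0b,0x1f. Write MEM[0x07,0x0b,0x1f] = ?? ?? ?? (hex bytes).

[0] 0x16->0x0d len=2 : 11 f1
[1] 0x1d->0x07 len=2 : 55 d6
[2] 0x1d->0x1a len=2 : 55 d6
[3] 0x19->0x01 len=7 : cb 55 d6 ad 55 d6 78
[4] 0x14->0x07 len=3 : 05 c6 11
[5] 0x0a->0x1b len=5 : cd 4e 82 11 f1
query mem[0x07]=0x05, mem[0x0b]=0x4e, mem[0x1f]=0xf1

MEM[0x07,0x0b,0x1f] = 05 4e f1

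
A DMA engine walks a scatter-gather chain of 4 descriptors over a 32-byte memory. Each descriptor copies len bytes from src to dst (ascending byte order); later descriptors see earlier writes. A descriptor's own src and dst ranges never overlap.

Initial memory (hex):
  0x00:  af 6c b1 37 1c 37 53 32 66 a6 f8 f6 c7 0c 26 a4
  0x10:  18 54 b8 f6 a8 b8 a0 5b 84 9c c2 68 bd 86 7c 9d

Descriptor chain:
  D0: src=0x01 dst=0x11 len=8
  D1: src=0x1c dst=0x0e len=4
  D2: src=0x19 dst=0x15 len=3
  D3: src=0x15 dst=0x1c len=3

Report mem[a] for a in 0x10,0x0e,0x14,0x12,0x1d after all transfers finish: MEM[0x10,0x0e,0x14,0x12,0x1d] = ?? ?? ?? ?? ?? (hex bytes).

#0 dst[0x11+8] := {0x6c,0xb1,0x37,0x1c,0x37,0x53,0x32,0x66}
#1 dst[0x0e+4] := {0xbd,0x86,0x7c,0x9d}
#2 dst[0x15+3] := {0x9c,0xc2,0x68}
#3 dst[0x1c+3] := {0x9c,0xc2,0x68}
query mem[0x10]=0x7c, mem[0x0e]=0xbd, mem[0x14]=0x1c, mem[0x12]=0xb1, mem[0x1d]=0xc2

MEM[0x10,0x0e,0x14,0x12,0x1d] = 7c bd 1c b1 c2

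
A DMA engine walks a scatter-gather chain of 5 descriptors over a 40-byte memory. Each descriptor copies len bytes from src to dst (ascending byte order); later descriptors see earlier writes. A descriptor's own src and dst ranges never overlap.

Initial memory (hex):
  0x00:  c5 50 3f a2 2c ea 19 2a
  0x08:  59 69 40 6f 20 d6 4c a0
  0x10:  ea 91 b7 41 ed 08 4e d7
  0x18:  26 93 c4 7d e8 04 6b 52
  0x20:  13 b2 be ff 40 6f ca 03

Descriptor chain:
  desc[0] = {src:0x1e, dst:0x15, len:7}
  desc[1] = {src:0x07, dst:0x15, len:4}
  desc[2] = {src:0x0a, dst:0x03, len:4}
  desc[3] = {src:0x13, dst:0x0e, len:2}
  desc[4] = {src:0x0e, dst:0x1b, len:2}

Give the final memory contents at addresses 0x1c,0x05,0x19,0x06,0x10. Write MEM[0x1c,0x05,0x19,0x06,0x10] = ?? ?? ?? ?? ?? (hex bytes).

#0 dst[0x15+7] := {0x6b,0x52,0x13,0xb2,0xbe,0xff,0x40}
#1 dst[0x15+4] := {0x2a,0x59,0x69,0x40}
#2 dst[0x03+4] := {0x40,0x6f,0x20,0xd6}
#3 dst[0x0e+2] := {0x41,0xed}
#4 dst[0x1b+2] := {0x41,0xed}
query mem[0x1c]=0xed, mem[0x05]=0x20, mem[0x19]=0xbe, mem[0x06]=0xd6, mem[0x10]=0xea

MEM[0x1c,0x05,0x19,0x06,0x10] = ed 20 be d6 ea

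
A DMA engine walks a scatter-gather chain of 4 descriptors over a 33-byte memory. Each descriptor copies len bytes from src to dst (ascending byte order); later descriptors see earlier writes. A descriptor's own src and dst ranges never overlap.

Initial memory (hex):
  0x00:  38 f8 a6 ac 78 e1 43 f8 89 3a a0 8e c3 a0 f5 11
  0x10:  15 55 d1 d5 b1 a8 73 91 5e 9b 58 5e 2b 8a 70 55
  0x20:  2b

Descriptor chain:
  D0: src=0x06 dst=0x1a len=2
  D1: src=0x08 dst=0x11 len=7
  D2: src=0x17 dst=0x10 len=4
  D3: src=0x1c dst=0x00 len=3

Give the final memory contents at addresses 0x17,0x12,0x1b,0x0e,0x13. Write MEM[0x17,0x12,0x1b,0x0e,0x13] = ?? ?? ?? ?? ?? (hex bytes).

MEM[0x17,0x12,0x1b,0x0e,0x13] = f5 9b f8 f5 43

[0] 0x06->0x1a len=2 : 43 f8
[1] 0x08->0x11 len=7 : 89 3a a0 8e c3 a0 f5
[2] 0x17->0x10 len=4 : f5 5e 9b 43
[3] 0x1c->0x00 len=3 : 2b 8a 70
query mem[0x17]=0xf5, mem[0x12]=0x9b, mem[0x1b]=0xf8, mem[0x0e]=0xf5, mem[0x13]=0x43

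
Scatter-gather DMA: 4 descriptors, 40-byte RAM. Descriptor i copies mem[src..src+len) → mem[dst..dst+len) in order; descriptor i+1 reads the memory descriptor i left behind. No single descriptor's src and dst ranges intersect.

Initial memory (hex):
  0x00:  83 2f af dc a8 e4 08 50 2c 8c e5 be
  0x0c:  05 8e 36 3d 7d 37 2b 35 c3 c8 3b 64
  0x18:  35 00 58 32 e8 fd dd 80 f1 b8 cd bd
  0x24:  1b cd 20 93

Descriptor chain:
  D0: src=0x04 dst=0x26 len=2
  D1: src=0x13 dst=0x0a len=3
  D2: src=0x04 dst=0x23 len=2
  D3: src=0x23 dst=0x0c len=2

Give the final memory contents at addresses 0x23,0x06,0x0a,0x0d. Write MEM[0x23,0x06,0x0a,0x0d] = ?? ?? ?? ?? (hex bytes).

#0 dst[0x26+2] := {0xa8,0xe4}
#1 dst[0x0a+3] := {0x35,0xc3,0xc8}
#2 dst[0x23+2] := {0xa8,0xe4}
#3 dst[0x0c+2] := {0xa8,0xe4}
query mem[0x23]=0xa8, mem[0x06]=0x08, mem[0x0a]=0x35, mem[0x0d]=0xe4

MEM[0x23,0x06,0x0a,0x0d] = a8 08 35 e4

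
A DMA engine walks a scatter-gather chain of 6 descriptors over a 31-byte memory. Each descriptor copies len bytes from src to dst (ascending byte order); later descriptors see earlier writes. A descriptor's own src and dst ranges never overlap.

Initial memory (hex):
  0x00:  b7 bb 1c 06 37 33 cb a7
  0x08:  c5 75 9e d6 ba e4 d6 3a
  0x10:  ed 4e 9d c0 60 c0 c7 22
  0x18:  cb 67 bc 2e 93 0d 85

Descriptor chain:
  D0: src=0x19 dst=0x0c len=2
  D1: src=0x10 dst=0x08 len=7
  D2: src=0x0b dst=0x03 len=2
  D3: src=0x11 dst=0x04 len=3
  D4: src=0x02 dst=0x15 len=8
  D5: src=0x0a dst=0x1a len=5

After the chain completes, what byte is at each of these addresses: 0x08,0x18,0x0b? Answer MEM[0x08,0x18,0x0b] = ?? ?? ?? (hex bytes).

MEM[0x08,0x18,0x0b] = ed 9d c0

[0] 0x19->0x0c len=2 : 67 bc
[1] 0x10->0x08 len=7 : ed 4e 9d c0 60 c0 c7
[2] 0x0b->0x03 len=2 : c0 60
[3] 0x11->0x04 len=3 : 4e 9d c0
[4] 0x02->0x15 len=8 : 1c c0 4e 9d c0 a7 ed 4e
[5] 0x0a->0x1a len=5 : 9d c0 60 c0 c7
query mem[0x08]=0xed, mem[0x18]=0x9d, mem[0x0b]=0xc0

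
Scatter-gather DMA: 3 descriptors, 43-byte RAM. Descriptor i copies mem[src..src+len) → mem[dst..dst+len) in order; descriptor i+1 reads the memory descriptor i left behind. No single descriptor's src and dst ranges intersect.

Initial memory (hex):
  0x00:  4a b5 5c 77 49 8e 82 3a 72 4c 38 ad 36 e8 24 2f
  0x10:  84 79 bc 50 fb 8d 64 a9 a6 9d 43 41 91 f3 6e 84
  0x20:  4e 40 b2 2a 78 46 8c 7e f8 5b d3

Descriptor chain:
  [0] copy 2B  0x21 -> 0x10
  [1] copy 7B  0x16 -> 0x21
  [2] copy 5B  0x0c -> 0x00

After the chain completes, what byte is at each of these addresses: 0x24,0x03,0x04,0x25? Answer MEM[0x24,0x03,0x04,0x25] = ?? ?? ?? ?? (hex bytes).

MEM[0x24,0x03,0x04,0x25] = 9d 2f 40 43

D0: mem[0x10..0x11] <- [40 b2]
D1: mem[0x21..0x27] <- [64 a9 a6 9d 43 41 91]
D2: mem[0x00..0x04] <- [36 e8 24 2f 40]
query mem[0x24]=0x9d, mem[0x03]=0x2f, mem[0x04]=0x40, mem[0x25]=0x43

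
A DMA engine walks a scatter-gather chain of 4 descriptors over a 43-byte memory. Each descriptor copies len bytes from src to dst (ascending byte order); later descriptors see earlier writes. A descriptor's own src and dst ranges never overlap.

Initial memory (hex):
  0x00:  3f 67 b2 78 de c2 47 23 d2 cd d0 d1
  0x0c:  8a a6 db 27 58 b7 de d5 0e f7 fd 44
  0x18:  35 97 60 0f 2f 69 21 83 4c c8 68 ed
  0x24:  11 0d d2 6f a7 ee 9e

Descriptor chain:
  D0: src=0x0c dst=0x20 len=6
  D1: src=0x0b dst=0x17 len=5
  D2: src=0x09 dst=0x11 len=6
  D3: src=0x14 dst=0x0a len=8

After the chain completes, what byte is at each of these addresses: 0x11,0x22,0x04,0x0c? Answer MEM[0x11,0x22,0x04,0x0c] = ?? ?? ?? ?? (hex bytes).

MEM[0x11,0x22,0x04,0x0c] = 27 db de db

#0 dst[0x20+6] := {0x8a,0xa6,0xdb,0x27,0x58,0xb7}
#1 dst[0x17+5] := {0xd1,0x8a,0xa6,0xdb,0x27}
#2 dst[0x11+6] := {0xcd,0xd0,0xd1,0x8a,0xa6,0xdb}
#3 dst[0x0a+8] := {0x8a,0xa6,0xdb,0xd1,0x8a,0xa6,0xdb,0x27}
query mem[0x11]=0x27, mem[0x22]=0xdb, mem[0x04]=0xde, mem[0x0c]=0xdb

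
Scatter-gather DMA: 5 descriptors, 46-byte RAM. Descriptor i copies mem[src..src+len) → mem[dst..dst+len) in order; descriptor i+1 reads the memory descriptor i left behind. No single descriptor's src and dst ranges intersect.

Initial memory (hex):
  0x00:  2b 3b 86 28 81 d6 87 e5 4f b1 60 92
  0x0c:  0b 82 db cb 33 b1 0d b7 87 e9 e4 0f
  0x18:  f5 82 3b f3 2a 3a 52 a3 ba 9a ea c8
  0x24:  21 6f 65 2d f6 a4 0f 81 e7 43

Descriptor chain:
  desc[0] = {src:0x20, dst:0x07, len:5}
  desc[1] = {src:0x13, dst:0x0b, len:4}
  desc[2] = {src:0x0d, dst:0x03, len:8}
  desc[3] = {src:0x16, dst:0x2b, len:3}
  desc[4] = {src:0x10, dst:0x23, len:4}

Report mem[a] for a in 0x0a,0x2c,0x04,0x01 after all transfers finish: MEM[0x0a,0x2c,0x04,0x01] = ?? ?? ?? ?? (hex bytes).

MEM[0x0a,0x2c,0x04,0x01] = 87 0f e4 3b

#0 dst[0x07+5] := {0xba,0x9a,0xea,0xc8,0x21}
#1 dst[0x0b+4] := {0xb7,0x87,0xe9,0xe4}
#2 dst[0x03+8] := {0xe9,0xe4,0xcb,0x33,0xb1,0x0d,0xb7,0x87}
#3 dst[0x2b+3] := {0xe4,0x0f,0xf5}
#4 dst[0x23+4] := {0x33,0xb1,0x0d,0xb7}
query mem[0x0a]=0x87, mem[0x2c]=0x0f, mem[0x04]=0xe4, mem[0x01]=0x3b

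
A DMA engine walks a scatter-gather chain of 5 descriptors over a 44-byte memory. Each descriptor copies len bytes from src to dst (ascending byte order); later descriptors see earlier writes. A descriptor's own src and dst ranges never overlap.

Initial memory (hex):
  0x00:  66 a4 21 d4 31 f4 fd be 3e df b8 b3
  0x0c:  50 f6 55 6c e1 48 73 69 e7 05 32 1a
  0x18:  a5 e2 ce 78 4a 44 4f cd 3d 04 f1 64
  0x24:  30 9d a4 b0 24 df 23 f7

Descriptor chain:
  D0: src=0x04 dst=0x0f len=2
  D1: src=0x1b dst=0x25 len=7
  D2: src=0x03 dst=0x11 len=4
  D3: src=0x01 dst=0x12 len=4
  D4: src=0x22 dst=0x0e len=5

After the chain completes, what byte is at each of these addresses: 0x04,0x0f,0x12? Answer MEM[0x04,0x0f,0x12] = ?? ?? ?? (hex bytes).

MEM[0x04,0x0f,0x12] = 31 64 4a

D0: mem[0x0f..0x10] <- [31 f4]
D1: mem[0x25..0x2b] <- [78 4a 44 4f cd 3d 04]
D2: mem[0x11..0x14] <- [d4 31 f4 fd]
D3: mem[0x12..0x15] <- [a4 21 d4 31]
D4: mem[0x0e..0x12] <- [f1 64 30 78 4a]
query mem[0x04]=0x31, mem[0x0f]=0x64, mem[0x12]=0x4a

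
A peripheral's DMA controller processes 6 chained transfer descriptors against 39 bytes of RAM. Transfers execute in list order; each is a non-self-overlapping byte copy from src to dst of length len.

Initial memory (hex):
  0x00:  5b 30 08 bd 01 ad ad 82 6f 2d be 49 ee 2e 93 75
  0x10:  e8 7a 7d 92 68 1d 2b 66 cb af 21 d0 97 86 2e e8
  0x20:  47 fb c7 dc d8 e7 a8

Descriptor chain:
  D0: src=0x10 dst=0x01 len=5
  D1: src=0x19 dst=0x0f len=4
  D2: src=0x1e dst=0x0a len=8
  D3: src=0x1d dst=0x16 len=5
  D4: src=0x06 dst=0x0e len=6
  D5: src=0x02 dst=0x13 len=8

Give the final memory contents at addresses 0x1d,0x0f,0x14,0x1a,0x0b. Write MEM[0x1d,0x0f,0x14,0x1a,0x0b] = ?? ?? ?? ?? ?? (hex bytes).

D0: mem[0x01..0x05] <- [e8 7a 7d 92 68]
D1: mem[0x0f..0x12] <- [af 21 d0 97]
D2: mem[0x0a..0x11] <- [2e e8 47 fb c7 dc d8 e7]
D3: mem[0x16..0x1a] <- [86 2e e8 47 fb]
D4: mem[0x0e..0x13] <- [ad 82 6f 2d 2e e8]
D5: mem[0x13..0x1a] <- [7a 7d 92 68 ad 82 6f 2d]
query mem[0x1d]=0x86, mem[0x0f]=0x82, mem[0x14]=0x7d, mem[0x1a]=0x2d, mem[0x0b]=0xe8

MEM[0x1d,0x0f,0x14,0x1a,0x0b] = 86 82 7d 2d e8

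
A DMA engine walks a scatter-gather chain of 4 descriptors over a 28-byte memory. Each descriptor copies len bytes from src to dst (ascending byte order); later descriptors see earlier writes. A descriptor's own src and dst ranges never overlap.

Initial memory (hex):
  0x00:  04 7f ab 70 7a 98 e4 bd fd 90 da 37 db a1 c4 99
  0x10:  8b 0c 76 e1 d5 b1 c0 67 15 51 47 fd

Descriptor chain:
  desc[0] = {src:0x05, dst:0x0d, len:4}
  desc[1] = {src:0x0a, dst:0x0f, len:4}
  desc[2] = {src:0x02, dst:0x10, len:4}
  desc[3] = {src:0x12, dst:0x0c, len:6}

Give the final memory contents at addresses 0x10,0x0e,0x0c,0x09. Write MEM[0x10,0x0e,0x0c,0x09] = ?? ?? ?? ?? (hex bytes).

MEM[0x10,0x0e,0x0c,0x09] = c0 d5 7a 90

#0 dst[0x0d+4] := {0x98,0xe4,0xbd,0xfd}
#1 dst[0x0f+4] := {0xda,0x37,0xdb,0x98}
#2 dst[0x10+4] := {0xab,0x70,0x7a,0x98}
#3 dst[0x0c+6] := {0x7a,0x98,0xd5,0xb1,0xc0,0x67}
query mem[0x10]=0xc0, mem[0x0e]=0xd5, mem[0x0c]=0x7a, mem[0x09]=0x90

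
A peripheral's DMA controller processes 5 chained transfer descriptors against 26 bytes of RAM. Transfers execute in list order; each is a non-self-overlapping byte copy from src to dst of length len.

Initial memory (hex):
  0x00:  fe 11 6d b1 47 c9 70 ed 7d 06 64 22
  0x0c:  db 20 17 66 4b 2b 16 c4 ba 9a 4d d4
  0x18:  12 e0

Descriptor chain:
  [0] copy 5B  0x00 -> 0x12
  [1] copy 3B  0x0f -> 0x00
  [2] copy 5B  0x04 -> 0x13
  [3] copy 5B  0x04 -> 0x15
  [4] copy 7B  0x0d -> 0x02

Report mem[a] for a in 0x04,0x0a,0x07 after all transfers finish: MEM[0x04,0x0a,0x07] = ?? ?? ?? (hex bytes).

MEM[0x04,0x0a,0x07] = 66 64 fe

  after D0: wrote 5B at 0x12 = fe116db147
  after D1: wrote 3B at 0x00 = 664b2b
  after D2: wrote 5B at 0x13 = 47c970ed7d
  after D3: wrote 5B at 0x15 = 47c970ed7d
  after D4: wrote 7B at 0x02 = 2017664b2bfe47
query mem[0x04]=0x66, mem[0x0a]=0x64, mem[0x07]=0xfe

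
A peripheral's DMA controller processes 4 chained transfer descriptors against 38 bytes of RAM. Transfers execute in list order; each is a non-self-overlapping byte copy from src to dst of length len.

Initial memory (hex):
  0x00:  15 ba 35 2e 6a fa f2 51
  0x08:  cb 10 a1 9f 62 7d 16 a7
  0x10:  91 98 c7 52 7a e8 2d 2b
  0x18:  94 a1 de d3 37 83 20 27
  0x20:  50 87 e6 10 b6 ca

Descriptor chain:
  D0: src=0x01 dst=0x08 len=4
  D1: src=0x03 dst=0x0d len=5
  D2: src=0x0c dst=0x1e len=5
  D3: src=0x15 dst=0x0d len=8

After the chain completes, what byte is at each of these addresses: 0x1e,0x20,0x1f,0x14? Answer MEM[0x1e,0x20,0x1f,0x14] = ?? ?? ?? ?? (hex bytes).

[0] 0x01->0x08 len=4 : ba 35 2e 6a
[1] 0x03->0x0d len=5 : 2e 6a fa f2 51
[2] 0x0c->0x1e len=5 : 62 2e 6a fa f2
[3] 0x15->0x0d len=8 : e8 2d 2b 94 a1 de d3 37
query mem[0x1e]=0x62, mem[0x20]=0x6a, mem[0x1f]=0x2e, mem[0x14]=0x37

MEM[0x1e,0x20,0x1f,0x14] = 62 6a 2e 37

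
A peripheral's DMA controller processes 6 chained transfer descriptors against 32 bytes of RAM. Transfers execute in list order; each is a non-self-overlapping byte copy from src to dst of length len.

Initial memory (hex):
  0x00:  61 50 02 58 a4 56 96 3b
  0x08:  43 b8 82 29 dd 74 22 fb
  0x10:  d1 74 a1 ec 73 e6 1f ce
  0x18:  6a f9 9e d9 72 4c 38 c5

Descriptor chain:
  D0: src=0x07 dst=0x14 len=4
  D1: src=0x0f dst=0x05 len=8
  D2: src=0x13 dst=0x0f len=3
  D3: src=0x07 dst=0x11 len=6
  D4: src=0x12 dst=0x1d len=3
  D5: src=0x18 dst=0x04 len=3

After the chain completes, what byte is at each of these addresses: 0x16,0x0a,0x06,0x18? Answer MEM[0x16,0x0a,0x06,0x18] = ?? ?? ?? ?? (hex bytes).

MEM[0x16,0x0a,0x06,0x18] = b8 3b 9e 6a

  after D0: wrote 4B at 0x14 = 3b43b882
  after D1: wrote 8B at 0x05 = fbd174a1ec3b43b8
  after D2: wrote 3B at 0x0f = ec3b43
  after D3: wrote 6B at 0x11 = 74a1ec3b43b8
  after D4: wrote 3B at 0x1d = a1ec3b
  after D5: wrote 3B at 0x04 = 6af99e
query mem[0x16]=0xb8, mem[0x0a]=0x3b, mem[0x06]=0x9e, mem[0x18]=0x6a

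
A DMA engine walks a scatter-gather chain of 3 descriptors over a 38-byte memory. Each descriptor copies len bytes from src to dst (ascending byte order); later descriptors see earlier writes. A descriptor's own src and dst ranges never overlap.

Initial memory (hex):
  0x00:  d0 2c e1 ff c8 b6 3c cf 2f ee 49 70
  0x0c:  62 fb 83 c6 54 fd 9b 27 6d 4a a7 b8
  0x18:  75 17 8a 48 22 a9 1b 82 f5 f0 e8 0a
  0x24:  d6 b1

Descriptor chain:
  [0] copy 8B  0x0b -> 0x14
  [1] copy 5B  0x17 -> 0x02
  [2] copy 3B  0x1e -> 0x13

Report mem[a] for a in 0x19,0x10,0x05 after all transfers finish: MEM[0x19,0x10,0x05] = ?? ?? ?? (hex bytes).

  after D0: wrote 8B at 0x14 = 7062fb83c654fd9b
  after D1: wrote 5B at 0x02 = 83c654fd9b
  after D2: wrote 3B at 0x13 = 1b82f5
query mem[0x19]=0x54, mem[0x10]=0x54, mem[0x05]=0xfd

MEM[0x19,0x10,0x05] = 54 54 fd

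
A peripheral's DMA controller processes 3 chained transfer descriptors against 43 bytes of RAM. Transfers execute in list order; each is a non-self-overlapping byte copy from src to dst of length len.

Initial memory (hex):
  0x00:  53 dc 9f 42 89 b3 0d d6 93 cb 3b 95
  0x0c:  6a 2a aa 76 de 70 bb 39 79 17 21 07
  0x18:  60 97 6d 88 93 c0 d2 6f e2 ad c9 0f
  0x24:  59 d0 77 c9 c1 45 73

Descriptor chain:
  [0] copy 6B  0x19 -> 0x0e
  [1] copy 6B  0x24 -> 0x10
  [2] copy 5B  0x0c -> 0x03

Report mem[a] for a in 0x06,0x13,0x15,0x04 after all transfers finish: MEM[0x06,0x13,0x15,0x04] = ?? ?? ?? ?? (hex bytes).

MEM[0x06,0x13,0x15,0x04] = 6d c9 45 2a

  after D0: wrote 6B at 0x0e = 976d8893c0d2
  after D1: wrote 6B at 0x10 = 59d077c9c145
  after D2: wrote 5B at 0x03 = 6a2a976d59
query mem[0x06]=0x6d, mem[0x13]=0xc9, mem[0x15]=0x45, mem[0x04]=0x2a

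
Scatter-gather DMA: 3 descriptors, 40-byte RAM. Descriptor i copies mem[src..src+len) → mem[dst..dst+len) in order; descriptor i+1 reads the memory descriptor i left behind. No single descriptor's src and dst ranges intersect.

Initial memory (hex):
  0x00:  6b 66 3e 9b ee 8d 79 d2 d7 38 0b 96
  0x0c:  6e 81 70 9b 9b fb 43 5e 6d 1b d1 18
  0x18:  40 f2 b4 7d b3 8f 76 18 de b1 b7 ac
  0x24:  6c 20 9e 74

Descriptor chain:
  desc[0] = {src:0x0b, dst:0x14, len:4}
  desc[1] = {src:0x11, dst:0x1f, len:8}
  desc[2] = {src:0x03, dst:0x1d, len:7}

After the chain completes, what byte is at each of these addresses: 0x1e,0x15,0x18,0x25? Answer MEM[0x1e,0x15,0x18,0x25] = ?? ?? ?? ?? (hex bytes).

#0 dst[0x14+4] := {0x96,0x6e,0x81,0x70}
#1 dst[0x1f+8] := {0xfb,0x43,0x5e,0x96,0x6e,0x81,0x70,0x40}
#2 dst[0x1d+7] := {0x9b,0xee,0x8d,0x79,0xd2,0xd7,0x38}
query mem[0x1e]=0xee, mem[0x15]=0x6e, mem[0x18]=0x40, mem[0x25]=0x70

MEM[0x1e,0x15,0x18,0x25] = ee 6e 40 70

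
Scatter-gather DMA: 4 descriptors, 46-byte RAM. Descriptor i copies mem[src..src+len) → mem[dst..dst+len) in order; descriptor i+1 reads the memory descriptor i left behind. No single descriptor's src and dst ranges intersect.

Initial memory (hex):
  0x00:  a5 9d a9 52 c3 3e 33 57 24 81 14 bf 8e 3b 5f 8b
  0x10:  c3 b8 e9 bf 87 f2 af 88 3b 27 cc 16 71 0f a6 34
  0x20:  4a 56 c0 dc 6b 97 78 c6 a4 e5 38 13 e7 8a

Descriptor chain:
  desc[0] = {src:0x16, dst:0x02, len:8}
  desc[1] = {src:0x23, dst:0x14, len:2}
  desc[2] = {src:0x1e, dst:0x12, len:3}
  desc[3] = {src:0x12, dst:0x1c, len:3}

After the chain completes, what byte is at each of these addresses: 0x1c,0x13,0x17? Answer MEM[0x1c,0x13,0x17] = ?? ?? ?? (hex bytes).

  after D0: wrote 8B at 0x02 = af883b27cc16710f
  after D1: wrote 2B at 0x14 = dc6b
  after D2: wrote 3B at 0x12 = a6344a
  after D3: wrote 3B at 0x1c = a6344a
query mem[0x1c]=0xa6, mem[0x13]=0x34, mem[0x17]=0x88

MEM[0x1c,0x13,0x17] = a6 34 88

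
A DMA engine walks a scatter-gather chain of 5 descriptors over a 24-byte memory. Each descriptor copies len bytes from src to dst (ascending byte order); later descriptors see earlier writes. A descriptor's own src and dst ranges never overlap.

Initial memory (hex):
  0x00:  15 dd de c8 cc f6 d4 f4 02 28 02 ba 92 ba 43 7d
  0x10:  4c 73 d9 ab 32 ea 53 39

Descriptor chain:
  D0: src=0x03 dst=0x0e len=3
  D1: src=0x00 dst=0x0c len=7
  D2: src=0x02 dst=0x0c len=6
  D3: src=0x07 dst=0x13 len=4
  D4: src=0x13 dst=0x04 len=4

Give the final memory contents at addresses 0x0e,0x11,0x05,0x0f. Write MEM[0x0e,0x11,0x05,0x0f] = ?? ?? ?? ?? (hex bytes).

MEM[0x0e,0x11,0x05,0x0f] = cc f4 02 f6

[0] 0x03->0x0e len=3 : c8 cc f6
[1] 0x00->0x0c len=7 : 15 dd de c8 cc f6 d4
[2] 0x02->0x0c len=6 : de c8 cc f6 d4 f4
[3] 0x07->0x13 len=4 : f4 02 28 02
[4] 0x13->0x04 len=4 : f4 02 28 02
query mem[0x0e]=0xcc, mem[0x11]=0xf4, mem[0x05]=0x02, mem[0x0f]=0xf6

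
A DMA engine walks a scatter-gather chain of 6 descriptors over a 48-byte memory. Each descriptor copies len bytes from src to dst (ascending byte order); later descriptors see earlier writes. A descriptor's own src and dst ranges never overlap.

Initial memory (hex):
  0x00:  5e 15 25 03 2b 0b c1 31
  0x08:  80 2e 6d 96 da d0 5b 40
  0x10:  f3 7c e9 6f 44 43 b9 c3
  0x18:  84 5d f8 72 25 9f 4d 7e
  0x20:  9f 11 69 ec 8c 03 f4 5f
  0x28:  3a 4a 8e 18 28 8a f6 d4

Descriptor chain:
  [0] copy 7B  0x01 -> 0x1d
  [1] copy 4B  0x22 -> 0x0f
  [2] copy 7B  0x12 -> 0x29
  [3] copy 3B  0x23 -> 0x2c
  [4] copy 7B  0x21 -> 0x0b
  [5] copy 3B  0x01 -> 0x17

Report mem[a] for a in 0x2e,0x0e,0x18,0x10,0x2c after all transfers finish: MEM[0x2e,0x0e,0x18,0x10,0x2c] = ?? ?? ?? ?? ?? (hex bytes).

D0: mem[0x1d..0x23] <- [15 25 03 2b 0b c1 31]
D1: mem[0x0f..0x12] <- [c1 31 8c 03]
D2: mem[0x29..0x2f] <- [03 6f 44 43 b9 c3 84]
D3: mem[0x2c..0x2e] <- [31 8c 03]
D4: mem[0x0b..0x11] <- [0b c1 31 8c 03 f4 5f]
D5: mem[0x17..0x19] <- [15 25 03]
query mem[0x2e]=0x03, mem[0x0e]=0x8c, mem[0x18]=0x25, mem[0x10]=0xf4, mem[0x2c]=0x31

MEM[0x2e,0x0e,0x18,0x10,0x2c] = 03 8c 25 f4 31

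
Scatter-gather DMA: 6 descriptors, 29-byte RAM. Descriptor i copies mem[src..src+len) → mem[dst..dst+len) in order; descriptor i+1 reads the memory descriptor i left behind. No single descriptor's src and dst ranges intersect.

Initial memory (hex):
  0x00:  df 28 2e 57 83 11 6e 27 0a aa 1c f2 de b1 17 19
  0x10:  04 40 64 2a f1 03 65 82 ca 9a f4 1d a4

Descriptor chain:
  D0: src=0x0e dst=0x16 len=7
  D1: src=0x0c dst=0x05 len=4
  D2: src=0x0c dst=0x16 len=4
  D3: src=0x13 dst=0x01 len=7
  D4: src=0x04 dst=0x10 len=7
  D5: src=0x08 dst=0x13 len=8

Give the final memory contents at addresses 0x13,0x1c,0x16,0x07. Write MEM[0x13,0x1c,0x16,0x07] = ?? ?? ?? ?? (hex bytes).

MEM[0x13,0x1c,0x16,0x07] = 19 f1 f2 19

D0: mem[0x16..0x1c] <- [17 19 04 40 64 2a f1]
D1: mem[0x05..0x08] <- [de b1 17 19]
D2: mem[0x16..0x19] <- [de b1 17 19]
D3: mem[0x01..0x07] <- [2a f1 03 de b1 17 19]
D4: mem[0x10..0x16] <- [de b1 17 19 19 aa 1c]
D5: mem[0x13..0x1a] <- [19 aa 1c f2 de b1 17 19]
query mem[0x13]=0x19, mem[0x1c]=0xf1, mem[0x16]=0xf2, mem[0x07]=0x19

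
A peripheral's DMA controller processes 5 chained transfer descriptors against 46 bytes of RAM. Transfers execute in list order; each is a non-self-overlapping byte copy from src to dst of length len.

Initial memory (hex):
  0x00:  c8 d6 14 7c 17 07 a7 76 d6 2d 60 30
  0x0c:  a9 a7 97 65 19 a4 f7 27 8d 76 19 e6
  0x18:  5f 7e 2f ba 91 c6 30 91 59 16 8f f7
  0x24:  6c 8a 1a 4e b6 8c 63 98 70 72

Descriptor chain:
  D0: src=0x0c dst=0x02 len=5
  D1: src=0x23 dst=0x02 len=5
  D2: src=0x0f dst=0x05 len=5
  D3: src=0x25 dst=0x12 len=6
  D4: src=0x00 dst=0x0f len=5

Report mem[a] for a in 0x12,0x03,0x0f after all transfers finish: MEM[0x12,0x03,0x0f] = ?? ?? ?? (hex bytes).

MEM[0x12,0x03,0x0f] = 6c 6c c8

[0] 0x0c->0x02 len=5 : a9 a7 97 65 19
[1] 0x23->0x02 len=5 : f7 6c 8a 1a 4e
[2] 0x0f->0x05 len=5 : 65 19 a4 f7 27
[3] 0x25->0x12 len=6 : 8a 1a 4e b6 8c 63
[4] 0x00->0x0f len=5 : c8 d6 f7 6c 8a
query mem[0x12]=0x6c, mem[0x03]=0x6c, mem[0x0f]=0xc8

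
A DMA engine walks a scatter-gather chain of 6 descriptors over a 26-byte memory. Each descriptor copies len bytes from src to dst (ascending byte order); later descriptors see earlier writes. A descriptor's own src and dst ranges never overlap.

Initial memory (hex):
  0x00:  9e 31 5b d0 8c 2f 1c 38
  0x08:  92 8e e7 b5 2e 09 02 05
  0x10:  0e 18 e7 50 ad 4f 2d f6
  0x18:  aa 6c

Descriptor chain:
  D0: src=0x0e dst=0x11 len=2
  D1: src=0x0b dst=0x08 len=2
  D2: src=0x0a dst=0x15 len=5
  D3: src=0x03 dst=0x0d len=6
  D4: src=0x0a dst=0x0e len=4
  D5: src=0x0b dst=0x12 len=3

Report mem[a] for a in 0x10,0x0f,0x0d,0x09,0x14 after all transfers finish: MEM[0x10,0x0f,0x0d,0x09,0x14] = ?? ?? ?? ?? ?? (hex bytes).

MEM[0x10,0x0f,0x0d,0x09,0x14] = 2e b5 d0 2e d0

  after D0: wrote 2B at 0x11 = 0205
  after D1: wrote 2B at 0x08 = b52e
  after D2: wrote 5B at 0x15 = e7b52e0902
  after D3: wrote 6B at 0x0d = d08c2f1c38b5
  after D4: wrote 4B at 0x0e = e7b52ed0
  after D5: wrote 3B at 0x12 = b52ed0
query mem[0x10]=0x2e, mem[0x0f]=0xb5, mem[0x0d]=0xd0, mem[0x09]=0x2e, mem[0x14]=0xd0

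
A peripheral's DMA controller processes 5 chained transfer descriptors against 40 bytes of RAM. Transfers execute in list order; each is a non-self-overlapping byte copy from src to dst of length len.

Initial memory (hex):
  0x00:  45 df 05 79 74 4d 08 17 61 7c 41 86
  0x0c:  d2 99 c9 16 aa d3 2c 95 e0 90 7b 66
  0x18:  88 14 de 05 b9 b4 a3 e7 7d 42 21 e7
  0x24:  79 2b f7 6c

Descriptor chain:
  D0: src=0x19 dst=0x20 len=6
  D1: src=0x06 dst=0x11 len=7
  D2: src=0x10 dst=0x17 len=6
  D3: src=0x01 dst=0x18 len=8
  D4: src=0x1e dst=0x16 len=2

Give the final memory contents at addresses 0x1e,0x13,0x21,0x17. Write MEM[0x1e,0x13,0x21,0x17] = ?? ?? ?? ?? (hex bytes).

[0] 0x19->0x20 len=6 : 14 de 05 b9 b4 a3
[1] 0x06->0x11 len=7 : 08 17 61 7c 41 86 d2
[2] 0x10->0x17 len=6 : aa 08 17 61 7c 41
[3] 0x01->0x18 len=8 : df 05 79 74 4d 08 17 61
[4] 0x1e->0x16 len=2 : 17 61
query mem[0x1e]=0x17, mem[0x13]=0x61, mem[0x21]=0xde, mem[0x17]=0x61

MEM[0x1e,0x13,0x21,0x17] = 17 61 de 61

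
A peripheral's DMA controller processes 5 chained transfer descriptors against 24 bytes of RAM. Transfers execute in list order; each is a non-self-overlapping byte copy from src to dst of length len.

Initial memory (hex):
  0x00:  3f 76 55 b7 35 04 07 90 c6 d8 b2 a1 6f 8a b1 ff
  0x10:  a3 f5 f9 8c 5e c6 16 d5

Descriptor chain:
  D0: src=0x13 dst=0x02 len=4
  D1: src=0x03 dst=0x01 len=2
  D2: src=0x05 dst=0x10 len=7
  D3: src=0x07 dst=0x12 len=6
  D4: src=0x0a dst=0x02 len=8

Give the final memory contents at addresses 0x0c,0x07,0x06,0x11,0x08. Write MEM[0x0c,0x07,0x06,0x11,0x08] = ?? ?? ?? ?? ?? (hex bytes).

#0 dst[0x02+4] := {0x8c,0x5e,0xc6,0x16}
#1 dst[0x01+2] := {0x5e,0xc6}
#2 dst[0x10+7] := {0x16,0x07,0x90,0xc6,0xd8,0xb2,0xa1}
#3 dst[0x12+6] := {0x90,0xc6,0xd8,0xb2,0xa1,0x6f}
#4 dst[0x02+8] := {0xb2,0xa1,0x6f,0x8a,0xb1,0xff,0x16,0x07}
query mem[0x0c]=0x6f, mem[0x07]=0xff, mem[0x06]=0xb1, mem[0x11]=0x07, mem[0x08]=0x16

MEM[0x0c,0x07,0x06,0x11,0x08] = 6f ff b1 07 16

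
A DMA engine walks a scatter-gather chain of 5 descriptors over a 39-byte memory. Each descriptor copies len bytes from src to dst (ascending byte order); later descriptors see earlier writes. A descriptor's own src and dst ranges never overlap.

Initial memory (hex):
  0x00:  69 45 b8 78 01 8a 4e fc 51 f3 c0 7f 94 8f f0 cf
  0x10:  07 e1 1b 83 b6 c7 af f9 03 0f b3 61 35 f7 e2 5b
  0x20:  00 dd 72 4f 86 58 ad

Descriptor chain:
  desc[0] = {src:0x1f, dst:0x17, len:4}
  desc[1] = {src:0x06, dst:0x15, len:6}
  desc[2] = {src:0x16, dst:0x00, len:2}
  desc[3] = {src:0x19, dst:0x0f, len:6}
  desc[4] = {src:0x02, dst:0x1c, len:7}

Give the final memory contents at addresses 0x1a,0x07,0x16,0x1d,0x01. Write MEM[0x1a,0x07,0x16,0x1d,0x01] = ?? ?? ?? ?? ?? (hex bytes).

MEM[0x1a,0x07,0x16,0x1d,0x01] = 7f fc fc 78 51

D0: mem[0x17..0x1a] <- [5b 00 dd 72]
D1: mem[0x15..0x1a] <- [4e fc 51 f3 c0 7f]
D2: mem[0x00..0x01] <- [fc 51]
D3: mem[0x0f..0x14] <- [c0 7f 61 35 f7 e2]
D4: mem[0x1c..0x22] <- [b8 78 01 8a 4e fc 51]
query mem[0x1a]=0x7f, mem[0x07]=0xfc, mem[0x16]=0xfc, mem[0x1d]=0x78, mem[0x01]=0x51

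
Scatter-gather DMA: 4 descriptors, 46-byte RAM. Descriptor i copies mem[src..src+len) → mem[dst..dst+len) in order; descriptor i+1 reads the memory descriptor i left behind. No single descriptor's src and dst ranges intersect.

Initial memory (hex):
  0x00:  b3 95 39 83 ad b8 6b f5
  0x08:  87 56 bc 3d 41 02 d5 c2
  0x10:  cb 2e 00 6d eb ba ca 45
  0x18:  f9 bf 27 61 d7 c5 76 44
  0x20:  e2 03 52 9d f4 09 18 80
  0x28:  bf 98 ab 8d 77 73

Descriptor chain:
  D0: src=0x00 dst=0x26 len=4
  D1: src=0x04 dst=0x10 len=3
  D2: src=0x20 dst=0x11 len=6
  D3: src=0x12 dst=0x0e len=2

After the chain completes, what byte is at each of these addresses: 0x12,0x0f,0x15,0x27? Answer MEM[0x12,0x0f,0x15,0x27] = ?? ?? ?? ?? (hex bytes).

  after D0: wrote 4B at 0x26 = b3953983
  after D1: wrote 3B at 0x10 = adb86b
  after D2: wrote 6B at 0x11 = e203529df409
  after D3: wrote 2B at 0x0e = 0352
query mem[0x12]=0x03, mem[0x0f]=0x52, mem[0x15]=0xf4, mem[0x27]=0x95

MEM[0x12,0x0f,0x15,0x27] = 03 52 f4 95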